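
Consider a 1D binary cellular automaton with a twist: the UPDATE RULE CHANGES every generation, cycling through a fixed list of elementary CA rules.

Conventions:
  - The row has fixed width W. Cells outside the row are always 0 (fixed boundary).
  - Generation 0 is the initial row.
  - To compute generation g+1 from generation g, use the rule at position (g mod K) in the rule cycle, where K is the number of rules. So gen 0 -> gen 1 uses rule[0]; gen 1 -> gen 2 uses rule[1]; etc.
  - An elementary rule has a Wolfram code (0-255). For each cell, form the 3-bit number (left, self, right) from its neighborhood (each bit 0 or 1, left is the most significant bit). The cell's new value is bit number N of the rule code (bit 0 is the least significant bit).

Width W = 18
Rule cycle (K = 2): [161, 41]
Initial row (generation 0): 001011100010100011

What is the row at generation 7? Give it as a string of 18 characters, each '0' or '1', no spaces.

Gen 0: 001011100010100011
Gen 1 (rule 161): 100101001001001000
Gen 2 (rule 41): 000010000000000011
Gen 3 (rule 161): 111000111111111000
Gen 4 (rule 41): 100010100000000011
Gen 5 (rule 161): 001001001111111000
Gen 6 (rule 41): 100000001000000011
Gen 7 (rule 161): 001111100011111000

Answer: 001111100011111000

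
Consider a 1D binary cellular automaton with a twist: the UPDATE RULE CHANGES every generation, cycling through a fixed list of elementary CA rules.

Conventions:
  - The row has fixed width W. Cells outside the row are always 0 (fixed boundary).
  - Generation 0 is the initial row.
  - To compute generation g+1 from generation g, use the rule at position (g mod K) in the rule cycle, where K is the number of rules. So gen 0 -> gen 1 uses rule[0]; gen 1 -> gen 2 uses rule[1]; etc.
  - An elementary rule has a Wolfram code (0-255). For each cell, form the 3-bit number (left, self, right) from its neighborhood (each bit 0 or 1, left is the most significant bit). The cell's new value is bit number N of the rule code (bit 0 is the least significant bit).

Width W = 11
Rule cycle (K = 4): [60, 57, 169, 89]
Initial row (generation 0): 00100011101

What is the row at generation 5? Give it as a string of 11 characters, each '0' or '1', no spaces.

Answer: 00001001010

Derivation:
Gen 0: 00100011101
Gen 1 (rule 60): 00110010011
Gen 2 (rule 57): 10101001010
Gen 3 (rule 169): 01010000100
Gen 4 (rule 89): 00001110011
Gen 5 (rule 60): 00001001010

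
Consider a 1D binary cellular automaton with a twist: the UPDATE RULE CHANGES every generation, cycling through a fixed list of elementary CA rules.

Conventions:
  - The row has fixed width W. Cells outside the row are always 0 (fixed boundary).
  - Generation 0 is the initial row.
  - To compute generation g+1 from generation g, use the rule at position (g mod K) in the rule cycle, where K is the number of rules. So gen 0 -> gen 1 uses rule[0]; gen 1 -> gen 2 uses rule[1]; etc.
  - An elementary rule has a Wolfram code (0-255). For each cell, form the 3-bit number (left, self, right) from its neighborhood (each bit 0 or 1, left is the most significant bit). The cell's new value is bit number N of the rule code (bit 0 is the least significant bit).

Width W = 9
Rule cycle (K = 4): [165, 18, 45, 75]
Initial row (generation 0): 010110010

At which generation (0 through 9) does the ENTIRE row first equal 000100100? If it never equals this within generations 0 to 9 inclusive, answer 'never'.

Answer: 6

Derivation:
Gen 0: 010110010
Gen 1 (rule 165): 011000010
Gen 2 (rule 18): 100100101
Gen 3 (rule 45): 100100111
Gen 4 (rule 75): 001001101
Gen 5 (rule 165): 101000011
Gen 6 (rule 18): 000100100
Gen 7 (rule 45): 110100101
Gen 8 (rule 75): 110001000
Gen 9 (rule 165): 000101011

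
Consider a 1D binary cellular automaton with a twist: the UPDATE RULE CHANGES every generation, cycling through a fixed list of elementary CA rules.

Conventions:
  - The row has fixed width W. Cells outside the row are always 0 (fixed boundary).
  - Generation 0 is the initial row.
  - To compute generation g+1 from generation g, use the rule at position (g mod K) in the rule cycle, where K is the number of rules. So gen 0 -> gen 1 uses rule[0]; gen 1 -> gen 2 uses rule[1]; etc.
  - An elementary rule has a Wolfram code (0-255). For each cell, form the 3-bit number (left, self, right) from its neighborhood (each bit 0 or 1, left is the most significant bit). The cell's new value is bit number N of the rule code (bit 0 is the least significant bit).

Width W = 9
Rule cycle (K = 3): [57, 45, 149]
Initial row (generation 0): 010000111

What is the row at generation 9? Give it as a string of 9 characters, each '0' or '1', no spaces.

Gen 0: 010000111
Gen 1 (rule 57): 001110100
Gen 2 (rule 45): 101001101
Gen 3 (rule 149): 101100001
Gen 4 (rule 57): 011011100
Gen 5 (rule 45): 010110001
Gen 6 (rule 149): 010001101
Gen 7 (rule 57): 001101010
Gen 8 (rule 45): 101011110
Gen 9 (rule 149): 101001101

Answer: 101001101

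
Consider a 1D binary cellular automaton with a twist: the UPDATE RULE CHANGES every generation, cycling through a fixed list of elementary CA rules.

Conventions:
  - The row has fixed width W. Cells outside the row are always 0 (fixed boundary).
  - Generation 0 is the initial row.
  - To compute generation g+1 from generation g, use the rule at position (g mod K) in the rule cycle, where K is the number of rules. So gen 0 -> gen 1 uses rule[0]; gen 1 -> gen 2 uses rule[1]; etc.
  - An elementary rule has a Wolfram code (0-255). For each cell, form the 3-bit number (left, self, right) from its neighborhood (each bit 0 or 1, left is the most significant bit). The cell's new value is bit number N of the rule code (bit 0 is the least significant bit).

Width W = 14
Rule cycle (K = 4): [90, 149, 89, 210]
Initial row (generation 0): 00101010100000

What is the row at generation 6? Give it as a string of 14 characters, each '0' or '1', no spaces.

Answer: 11010101011101

Derivation:
Gen 0: 00101010100000
Gen 1 (rule 90): 01000000010000
Gen 2 (rule 149): 01111111011111
Gen 3 (rule 89): 01000001010001
Gen 4 (rule 210): 10100010001010
Gen 5 (rule 90): 00010101010001
Gen 6 (rule 149): 11010101011101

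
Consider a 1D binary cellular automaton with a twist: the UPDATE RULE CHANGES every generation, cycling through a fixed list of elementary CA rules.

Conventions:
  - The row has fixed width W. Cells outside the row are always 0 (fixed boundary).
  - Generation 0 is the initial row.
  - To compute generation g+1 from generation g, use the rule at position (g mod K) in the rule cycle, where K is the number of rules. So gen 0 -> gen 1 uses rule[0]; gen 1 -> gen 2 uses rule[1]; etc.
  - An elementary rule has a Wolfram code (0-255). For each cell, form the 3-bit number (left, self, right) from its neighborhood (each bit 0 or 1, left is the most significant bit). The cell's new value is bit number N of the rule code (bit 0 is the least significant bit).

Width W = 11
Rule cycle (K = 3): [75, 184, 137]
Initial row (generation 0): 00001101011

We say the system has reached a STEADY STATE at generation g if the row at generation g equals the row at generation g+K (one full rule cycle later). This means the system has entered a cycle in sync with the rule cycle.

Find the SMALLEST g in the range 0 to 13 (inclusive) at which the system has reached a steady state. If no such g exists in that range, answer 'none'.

Gen 0: 00001101011
Gen 1 (rule 75): 11111100011
Gen 2 (rule 184): 11111010010
Gen 3 (rule 137): 11110000000
Gen 4 (rule 75): 10010111111
Gen 5 (rule 184): 01001111110
Gen 6 (rule 137): 00001111100
Gen 7 (rule 75): 11111000101
Gen 8 (rule 184): 11110100010
Gen 9 (rule 137): 11100001000
Gen 10 (rule 75): 10101110011
Gen 11 (rule 184): 01011101010
Gen 12 (rule 137): 00011000000
Gen 13 (rule 75): 11111011111
Gen 14 (rule 184): 11110111110
Gen 15 (rule 137): 11100111100
Gen 16 (rule 75): 10101100101

Answer: none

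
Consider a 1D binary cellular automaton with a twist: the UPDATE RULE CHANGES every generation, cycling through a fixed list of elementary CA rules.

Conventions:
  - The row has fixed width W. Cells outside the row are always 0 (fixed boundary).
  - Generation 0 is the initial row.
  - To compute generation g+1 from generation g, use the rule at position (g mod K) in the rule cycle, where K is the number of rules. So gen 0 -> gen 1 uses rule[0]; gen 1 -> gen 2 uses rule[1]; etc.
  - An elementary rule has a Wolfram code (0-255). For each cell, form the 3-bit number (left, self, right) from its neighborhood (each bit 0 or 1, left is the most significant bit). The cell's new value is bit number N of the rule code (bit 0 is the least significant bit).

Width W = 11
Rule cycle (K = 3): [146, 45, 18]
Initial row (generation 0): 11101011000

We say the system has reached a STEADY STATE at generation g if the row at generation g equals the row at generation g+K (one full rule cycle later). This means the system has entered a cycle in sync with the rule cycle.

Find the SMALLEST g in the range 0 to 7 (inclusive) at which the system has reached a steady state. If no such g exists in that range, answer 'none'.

Gen 0: 11101011000
Gen 1 (rule 146): 01000000100
Gen 2 (rule 45): 01011110101
Gen 3 (rule 18): 10000000000
Gen 4 (rule 146): 01000000000
Gen 5 (rule 45): 01011111111
Gen 6 (rule 18): 10000000000
Gen 7 (rule 146): 01000000000
Gen 8 (rule 45): 01011111111
Gen 9 (rule 18): 10000000000
Gen 10 (rule 146): 01000000000

Answer: 3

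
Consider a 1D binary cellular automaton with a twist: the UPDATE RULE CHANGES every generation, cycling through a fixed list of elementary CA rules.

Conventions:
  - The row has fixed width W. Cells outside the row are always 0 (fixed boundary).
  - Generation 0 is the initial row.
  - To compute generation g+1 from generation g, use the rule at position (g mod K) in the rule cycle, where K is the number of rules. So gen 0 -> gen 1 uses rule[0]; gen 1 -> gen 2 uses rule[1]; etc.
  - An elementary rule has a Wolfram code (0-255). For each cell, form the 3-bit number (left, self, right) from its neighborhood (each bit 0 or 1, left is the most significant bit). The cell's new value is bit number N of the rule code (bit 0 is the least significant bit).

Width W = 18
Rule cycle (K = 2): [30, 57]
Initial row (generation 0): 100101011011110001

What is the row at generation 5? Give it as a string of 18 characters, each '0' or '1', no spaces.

Gen 0: 100101011011110001
Gen 1 (rule 30): 111101010010001011
Gen 2 (rule 57): 100010101001100110
Gen 3 (rule 30): 110110101111011101
Gen 4 (rule 57): 101101011000110010
Gen 5 (rule 30): 101001010101101111

Answer: 101001010101101111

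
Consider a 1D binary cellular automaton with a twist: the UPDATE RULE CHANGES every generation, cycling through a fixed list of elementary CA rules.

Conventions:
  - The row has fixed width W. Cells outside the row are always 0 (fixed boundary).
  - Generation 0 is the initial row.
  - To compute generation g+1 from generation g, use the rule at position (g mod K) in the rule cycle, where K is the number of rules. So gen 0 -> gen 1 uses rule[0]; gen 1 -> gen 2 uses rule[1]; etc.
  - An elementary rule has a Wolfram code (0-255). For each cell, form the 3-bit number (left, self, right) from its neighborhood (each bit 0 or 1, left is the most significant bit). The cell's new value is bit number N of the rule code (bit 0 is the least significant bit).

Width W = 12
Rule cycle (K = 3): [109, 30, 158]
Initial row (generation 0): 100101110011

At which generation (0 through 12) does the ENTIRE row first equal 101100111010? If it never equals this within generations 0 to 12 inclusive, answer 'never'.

Gen 0: 100101110011
Gen 1 (rule 109): 100111010011
Gen 2 (rule 30): 111100011110
Gen 3 (rule 158): 111010111101
Gen 4 (rule 109): 101111100111
Gen 5 (rule 30): 101000011100
Gen 6 (rule 158): 101100111010
Gen 7 (rule 109): 111100101110
Gen 8 (rule 30): 100011101001
Gen 9 (rule 158): 110111001111
Gen 10 (rule 109): 111101001001
Gen 11 (rule 30): 100001111111
Gen 12 (rule 158): 110011111110

Answer: 6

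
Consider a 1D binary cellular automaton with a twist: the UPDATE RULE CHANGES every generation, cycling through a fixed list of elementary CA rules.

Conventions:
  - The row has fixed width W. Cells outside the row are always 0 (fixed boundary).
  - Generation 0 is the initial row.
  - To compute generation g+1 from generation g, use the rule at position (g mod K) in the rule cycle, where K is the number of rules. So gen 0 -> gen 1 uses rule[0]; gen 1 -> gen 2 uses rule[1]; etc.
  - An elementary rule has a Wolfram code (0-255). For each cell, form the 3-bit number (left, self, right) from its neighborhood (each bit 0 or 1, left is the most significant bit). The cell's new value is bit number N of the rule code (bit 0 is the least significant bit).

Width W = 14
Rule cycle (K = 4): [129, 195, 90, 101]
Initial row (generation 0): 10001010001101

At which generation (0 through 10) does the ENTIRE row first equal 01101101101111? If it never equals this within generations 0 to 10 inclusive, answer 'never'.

Answer: 6

Derivation:
Gen 0: 10001010001101
Gen 1 (rule 129): 00100000100000
Gen 2 (rule 195): 11001111001111
Gen 3 (rule 90): 11111001111001
Gen 4 (rule 101): 00001000001001
Gen 5 (rule 129): 11100011100000
Gen 6 (rule 195): 01101101101111
Gen 7 (rule 90): 11101101101001
Gen 8 (rule 101): 00110110111001
Gen 9 (rule 129): 10000000010000
Gen 10 (rule 195): 00111111100111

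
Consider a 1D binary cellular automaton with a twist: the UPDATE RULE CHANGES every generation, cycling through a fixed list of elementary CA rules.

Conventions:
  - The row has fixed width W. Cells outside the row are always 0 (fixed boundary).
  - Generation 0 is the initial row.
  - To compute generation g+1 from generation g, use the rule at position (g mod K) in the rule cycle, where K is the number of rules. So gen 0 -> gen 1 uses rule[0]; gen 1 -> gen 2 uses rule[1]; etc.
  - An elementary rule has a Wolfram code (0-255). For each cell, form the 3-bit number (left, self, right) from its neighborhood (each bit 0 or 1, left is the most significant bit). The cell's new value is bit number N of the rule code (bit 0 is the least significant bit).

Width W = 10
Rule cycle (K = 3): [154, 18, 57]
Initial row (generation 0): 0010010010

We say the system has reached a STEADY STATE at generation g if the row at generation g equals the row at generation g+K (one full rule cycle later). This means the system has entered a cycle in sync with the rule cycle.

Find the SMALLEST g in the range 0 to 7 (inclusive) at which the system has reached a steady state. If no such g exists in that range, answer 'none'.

Gen 0: 0010010010
Gen 1 (rule 154): 0101101101
Gen 2 (rule 18): 1000000000
Gen 3 (rule 57): 0111111111
Gen 4 (rule 154): 1111111110
Gen 5 (rule 18): 0000000001
Gen 6 (rule 57): 1111111100
Gen 7 (rule 154): 1111111010
Gen 8 (rule 18): 0000000001
Gen 9 (rule 57): 1111111100
Gen 10 (rule 154): 1111111010

Answer: 5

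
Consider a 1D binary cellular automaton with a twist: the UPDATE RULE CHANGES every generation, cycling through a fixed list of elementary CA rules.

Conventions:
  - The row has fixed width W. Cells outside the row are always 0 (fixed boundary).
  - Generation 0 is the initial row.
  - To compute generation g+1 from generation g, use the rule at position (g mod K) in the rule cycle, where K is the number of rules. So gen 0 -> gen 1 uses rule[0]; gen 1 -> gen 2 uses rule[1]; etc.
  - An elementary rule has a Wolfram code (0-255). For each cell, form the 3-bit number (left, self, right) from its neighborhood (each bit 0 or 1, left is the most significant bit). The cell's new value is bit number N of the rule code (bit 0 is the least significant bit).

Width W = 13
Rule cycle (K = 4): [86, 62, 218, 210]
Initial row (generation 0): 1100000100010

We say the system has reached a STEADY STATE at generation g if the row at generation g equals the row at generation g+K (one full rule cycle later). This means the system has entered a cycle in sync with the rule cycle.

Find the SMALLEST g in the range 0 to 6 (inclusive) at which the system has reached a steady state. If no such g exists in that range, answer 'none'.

Answer: none

Derivation:
Gen 0: 1100000100010
Gen 1 (rule 86): 0110001110111
Gen 2 (rule 62): 1101011001100
Gen 3 (rule 218): 1100011111110
Gen 4 (rule 210): 0110101111111
Gen 5 (rule 86): 1010100000001
Gen 6 (rule 62): 1111110000011
Gen 7 (rule 218): 1111111000111
Gen 8 (rule 210): 0111111101011
Gen 9 (rule 86): 1000000101001
Gen 10 (rule 62): 1100001111111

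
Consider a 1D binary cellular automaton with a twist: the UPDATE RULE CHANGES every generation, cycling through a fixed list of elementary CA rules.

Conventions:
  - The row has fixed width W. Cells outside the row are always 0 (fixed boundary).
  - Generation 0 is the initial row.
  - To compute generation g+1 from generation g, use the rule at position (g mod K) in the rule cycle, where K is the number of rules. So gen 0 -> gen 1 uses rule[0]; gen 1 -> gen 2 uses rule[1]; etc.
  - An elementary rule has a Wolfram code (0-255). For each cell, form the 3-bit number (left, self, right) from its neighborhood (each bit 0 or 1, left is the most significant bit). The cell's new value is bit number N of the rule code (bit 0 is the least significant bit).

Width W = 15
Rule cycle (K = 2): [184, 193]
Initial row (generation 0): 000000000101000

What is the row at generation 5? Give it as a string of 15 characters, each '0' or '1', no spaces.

Answer: 011111101001110

Derivation:
Gen 0: 000000000101000
Gen 1 (rule 184): 000000000010100
Gen 2 (rule 193): 111111111000001
Gen 3 (rule 184): 111111110100000
Gen 4 (rule 193): 011111110001111
Gen 5 (rule 184): 011111101001110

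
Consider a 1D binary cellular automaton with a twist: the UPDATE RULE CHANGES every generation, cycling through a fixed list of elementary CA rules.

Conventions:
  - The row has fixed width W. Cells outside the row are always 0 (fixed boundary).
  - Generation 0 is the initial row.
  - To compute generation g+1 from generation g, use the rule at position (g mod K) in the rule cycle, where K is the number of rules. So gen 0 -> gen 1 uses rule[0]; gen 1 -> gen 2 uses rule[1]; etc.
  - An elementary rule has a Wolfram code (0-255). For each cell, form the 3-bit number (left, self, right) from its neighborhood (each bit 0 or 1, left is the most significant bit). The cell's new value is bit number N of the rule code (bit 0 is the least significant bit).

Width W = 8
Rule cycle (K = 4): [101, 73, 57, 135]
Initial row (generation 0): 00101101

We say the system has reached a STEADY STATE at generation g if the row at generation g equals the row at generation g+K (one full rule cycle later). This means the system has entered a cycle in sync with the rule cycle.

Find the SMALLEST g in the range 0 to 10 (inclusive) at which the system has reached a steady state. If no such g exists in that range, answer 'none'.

Gen 0: 00101101
Gen 1 (rule 101): 10110111
Gen 2 (rule 73): 00110101
Gen 3 (rule 57): 10101010
Gen 4 (rule 135): 10101010
Gen 5 (rule 101): 11111110
Gen 6 (rule 73): 10000010
Gen 7 (rule 57): 01111001
Gen 8 (rule 135): 10110011
Gen 9 (rule 101): 11010001
Gen 10 (rule 73): 11000100
Gen 11 (rule 57): 10110011
Gen 12 (rule 135): 10000100
Gen 13 (rule 101): 10110101
Gen 14 (rule 73): 00110000

Answer: none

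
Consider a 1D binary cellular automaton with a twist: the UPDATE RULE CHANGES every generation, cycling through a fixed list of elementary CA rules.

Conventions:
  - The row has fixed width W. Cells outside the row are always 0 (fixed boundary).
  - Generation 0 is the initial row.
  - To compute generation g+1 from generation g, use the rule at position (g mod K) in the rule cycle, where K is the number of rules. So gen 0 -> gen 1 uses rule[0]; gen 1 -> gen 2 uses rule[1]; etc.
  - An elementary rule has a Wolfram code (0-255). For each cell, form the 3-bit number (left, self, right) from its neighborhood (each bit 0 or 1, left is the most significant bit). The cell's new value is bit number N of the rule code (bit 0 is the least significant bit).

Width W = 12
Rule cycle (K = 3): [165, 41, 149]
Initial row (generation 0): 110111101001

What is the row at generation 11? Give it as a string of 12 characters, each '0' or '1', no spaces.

Answer: 001000100100

Derivation:
Gen 0: 110111101001
Gen 1 (rule 165): 001011011001
Gen 2 (rule 41): 100110110000
Gen 3 (rule 149): 110000001111
Gen 4 (rule 165): 000111100110
Gen 5 (rule 41): 110100000100
Gen 6 (rule 149): 000111110111
Gen 7 (rule 165): 110011101010
Gen 8 (rule 41): 100010010100
Gen 9 (rule 149): 111011010111
Gen 10 (rule 165): 010100111010
Gen 11 (rule 41): 001000100100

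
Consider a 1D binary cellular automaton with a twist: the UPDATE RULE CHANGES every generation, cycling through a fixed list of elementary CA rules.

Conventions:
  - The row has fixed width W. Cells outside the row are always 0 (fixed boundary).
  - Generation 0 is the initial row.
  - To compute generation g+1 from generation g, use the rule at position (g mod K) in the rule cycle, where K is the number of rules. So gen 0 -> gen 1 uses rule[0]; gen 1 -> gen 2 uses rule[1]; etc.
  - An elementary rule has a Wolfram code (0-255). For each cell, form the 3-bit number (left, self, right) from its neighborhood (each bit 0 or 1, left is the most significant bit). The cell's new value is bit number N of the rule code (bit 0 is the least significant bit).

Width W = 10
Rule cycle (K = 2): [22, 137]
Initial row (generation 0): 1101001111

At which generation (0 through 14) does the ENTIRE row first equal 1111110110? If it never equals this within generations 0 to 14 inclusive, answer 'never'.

Gen 0: 1101001111
Gen 1 (rule 22): 0001110000
Gen 2 (rule 137): 1101100111
Gen 3 (rule 22): 0000011000
Gen 4 (rule 137): 1111010011
Gen 5 (rule 22): 0000011100
Gen 6 (rule 137): 1111011001
Gen 7 (rule 22): 0000000111
Gen 8 (rule 137): 1111110110
Gen 9 (rule 22): 0000000001
Gen 10 (rule 137): 1111111100
Gen 11 (rule 22): 0000000010
Gen 12 (rule 137): 1111111000
Gen 13 (rule 22): 0000000100
Gen 14 (rule 137): 1111110001

Answer: 8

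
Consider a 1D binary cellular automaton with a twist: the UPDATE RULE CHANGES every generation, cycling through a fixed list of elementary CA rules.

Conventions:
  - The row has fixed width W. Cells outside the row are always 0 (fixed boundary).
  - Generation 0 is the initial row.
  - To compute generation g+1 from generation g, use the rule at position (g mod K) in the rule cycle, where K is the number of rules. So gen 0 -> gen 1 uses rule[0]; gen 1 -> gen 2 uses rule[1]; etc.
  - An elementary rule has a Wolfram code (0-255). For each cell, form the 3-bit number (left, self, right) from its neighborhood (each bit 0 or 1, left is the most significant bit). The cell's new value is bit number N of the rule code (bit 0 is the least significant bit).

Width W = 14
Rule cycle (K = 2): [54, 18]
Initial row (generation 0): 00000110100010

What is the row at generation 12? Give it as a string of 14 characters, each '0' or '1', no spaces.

Gen 0: 00000110100010
Gen 1 (rule 54): 00001001110111
Gen 2 (rule 18): 00010110000000
Gen 3 (rule 54): 00111001000000
Gen 4 (rule 18): 01000110100000
Gen 5 (rule 54): 11101001110000
Gen 6 (rule 18): 00000110001000
Gen 7 (rule 54): 00001001011100
Gen 8 (rule 18): 00010110000010
Gen 9 (rule 54): 00111001000111
Gen 10 (rule 18): 01000110101000
Gen 11 (rule 54): 11101001111100
Gen 12 (rule 18): 00000110000010

Answer: 00000110000010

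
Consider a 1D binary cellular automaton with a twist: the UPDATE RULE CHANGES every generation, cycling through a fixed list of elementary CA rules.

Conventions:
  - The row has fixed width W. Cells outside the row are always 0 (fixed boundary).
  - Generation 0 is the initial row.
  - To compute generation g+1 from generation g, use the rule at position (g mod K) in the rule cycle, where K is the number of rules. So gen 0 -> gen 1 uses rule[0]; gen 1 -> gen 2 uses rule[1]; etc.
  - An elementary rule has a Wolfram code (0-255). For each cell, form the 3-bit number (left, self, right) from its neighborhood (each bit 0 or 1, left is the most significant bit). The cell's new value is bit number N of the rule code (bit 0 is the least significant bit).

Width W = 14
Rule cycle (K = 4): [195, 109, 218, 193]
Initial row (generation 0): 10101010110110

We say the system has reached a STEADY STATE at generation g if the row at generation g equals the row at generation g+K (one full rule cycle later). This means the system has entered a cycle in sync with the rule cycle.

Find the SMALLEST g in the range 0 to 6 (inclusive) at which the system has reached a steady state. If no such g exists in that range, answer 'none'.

Answer: none

Derivation:
Gen 0: 10101010110110
Gen 1 (rule 195): 00000000010010
Gen 2 (rule 109): 11111111010010
Gen 3 (rule 218): 11111111001101
Gen 4 (rule 193): 01111111000100
Gen 5 (rule 195): 10111111011001
Gen 6 (rule 109): 11100001111001
Gen 7 (rule 218): 11110011111110
Gen 8 (rule 193): 01110001111110
Gen 9 (rule 195): 10110110111110
Gen 10 (rule 109): 11111111100010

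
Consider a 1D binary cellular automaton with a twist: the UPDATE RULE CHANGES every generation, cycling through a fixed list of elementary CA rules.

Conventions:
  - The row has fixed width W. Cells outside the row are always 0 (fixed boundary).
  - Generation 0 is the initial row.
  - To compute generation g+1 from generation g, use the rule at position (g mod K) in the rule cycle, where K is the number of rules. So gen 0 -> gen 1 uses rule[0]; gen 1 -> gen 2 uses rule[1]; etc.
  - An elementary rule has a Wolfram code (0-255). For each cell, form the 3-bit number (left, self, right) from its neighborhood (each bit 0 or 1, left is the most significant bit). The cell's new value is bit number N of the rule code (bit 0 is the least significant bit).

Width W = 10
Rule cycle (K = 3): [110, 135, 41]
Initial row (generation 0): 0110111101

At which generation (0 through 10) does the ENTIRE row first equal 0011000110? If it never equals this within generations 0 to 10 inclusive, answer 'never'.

Gen 0: 0110111101
Gen 1 (rule 110): 1111100111
Gen 2 (rule 135): 0111001010
Gen 3 (rule 41): 0100000100
Gen 4 (rule 110): 1100001100
Gen 5 (rule 135): 0001110001
Gen 6 (rule 41): 1101000100
Gen 7 (rule 110): 1111001100
Gen 8 (rule 135): 0110010001
Gen 9 (rule 41): 0100000100
Gen 10 (rule 110): 1100001100

Answer: never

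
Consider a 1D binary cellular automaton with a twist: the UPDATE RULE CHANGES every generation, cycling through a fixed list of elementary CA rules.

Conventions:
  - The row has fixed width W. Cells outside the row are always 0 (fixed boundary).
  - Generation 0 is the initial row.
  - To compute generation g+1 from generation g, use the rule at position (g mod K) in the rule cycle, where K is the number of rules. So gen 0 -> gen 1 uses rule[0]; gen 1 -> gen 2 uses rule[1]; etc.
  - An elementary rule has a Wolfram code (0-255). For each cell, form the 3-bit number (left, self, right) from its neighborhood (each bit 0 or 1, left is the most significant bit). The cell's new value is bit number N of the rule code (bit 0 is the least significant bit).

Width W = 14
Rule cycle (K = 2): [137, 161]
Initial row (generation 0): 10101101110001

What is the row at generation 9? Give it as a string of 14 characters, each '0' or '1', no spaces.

Gen 0: 10101101110001
Gen 1 (rule 137): 00001001100100
Gen 2 (rule 161): 11100000000001
Gen 3 (rule 137): 11001111111100
Gen 4 (rule 161): 00000111111001
Gen 5 (rule 137): 11110111110000
Gen 6 (rule 161): 01101011100111
Gen 7 (rule 137): 01000011000110
Gen 8 (rule 161): 00011000010000
Gen 9 (rule 137): 11010011000111

Answer: 11010011000111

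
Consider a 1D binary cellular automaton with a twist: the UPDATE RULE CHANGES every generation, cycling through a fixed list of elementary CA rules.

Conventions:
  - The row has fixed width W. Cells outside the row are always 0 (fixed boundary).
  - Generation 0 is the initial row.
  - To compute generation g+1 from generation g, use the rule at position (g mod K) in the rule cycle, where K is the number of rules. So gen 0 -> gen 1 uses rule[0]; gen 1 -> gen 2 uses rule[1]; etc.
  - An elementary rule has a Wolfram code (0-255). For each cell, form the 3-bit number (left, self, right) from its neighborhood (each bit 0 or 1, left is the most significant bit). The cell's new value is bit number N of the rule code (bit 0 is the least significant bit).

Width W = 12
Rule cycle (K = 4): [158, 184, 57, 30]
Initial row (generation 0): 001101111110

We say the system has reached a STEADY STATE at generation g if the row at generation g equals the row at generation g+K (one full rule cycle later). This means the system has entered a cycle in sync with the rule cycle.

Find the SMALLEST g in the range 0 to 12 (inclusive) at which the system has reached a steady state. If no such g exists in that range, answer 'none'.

Answer: none

Derivation:
Gen 0: 001101111110
Gen 1 (rule 158): 011001111101
Gen 2 (rule 184): 010101111010
Gen 3 (rule 57): 001011000101
Gen 4 (rule 30): 011010101101
Gen 5 (rule 158): 110010101001
Gen 6 (rule 184): 101001010100
Gen 7 (rule 57): 010100101011
Gen 8 (rule 30): 110111101010
Gen 9 (rule 158): 100111001011
Gen 10 (rule 184): 010110100110
Gen 11 (rule 57): 001101010101
Gen 12 (rule 30): 011001010101
Gen 13 (rule 158): 110111010101
Gen 14 (rule 184): 101110101010
Gen 15 (rule 57): 011001010101
Gen 16 (rule 30): 110111010101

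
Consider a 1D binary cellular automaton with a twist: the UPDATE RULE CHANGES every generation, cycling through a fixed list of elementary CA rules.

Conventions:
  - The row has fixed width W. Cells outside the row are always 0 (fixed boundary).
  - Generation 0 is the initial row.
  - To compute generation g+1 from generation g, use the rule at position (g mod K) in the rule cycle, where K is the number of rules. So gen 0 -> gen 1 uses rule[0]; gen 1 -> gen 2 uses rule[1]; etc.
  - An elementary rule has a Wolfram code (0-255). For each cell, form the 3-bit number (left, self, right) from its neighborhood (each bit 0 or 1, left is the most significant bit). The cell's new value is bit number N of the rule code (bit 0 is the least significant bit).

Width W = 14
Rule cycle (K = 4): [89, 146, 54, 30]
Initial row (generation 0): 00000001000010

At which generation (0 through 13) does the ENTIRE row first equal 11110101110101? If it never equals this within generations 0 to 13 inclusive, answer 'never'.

Gen 0: 00000001000010
Gen 1 (rule 89): 11111100111001
Gen 2 (rule 146): 01111011010110
Gen 3 (rule 54): 10000100111001
Gen 4 (rule 30): 11001111100111
Gen 5 (rule 89): 11101000110101
Gen 6 (rule 146): 01000101000000
Gen 7 (rule 54): 11101111100000
Gen 8 (rule 30): 10001000010000
Gen 9 (rule 89): 01100111001111
Gen 10 (rule 146): 10011010110110
Gen 11 (rule 54): 11100111001001
Gen 12 (rule 30): 10011100111111
Gen 13 (rule 89): 01010110100001

Answer: never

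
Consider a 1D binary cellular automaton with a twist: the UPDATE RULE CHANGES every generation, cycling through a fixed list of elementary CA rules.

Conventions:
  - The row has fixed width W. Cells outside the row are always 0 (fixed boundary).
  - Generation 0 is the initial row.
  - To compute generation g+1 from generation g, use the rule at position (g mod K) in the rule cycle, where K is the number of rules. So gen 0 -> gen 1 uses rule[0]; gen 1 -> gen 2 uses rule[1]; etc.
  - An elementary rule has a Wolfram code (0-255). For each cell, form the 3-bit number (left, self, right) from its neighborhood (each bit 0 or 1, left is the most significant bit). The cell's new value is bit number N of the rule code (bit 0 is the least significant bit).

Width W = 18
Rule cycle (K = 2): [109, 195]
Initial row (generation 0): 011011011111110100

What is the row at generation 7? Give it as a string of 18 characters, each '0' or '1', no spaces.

Answer: 111010010000010111

Derivation:
Gen 0: 011011011111110100
Gen 1 (rule 109): 011111110000011101
Gen 2 (rule 195): 101111110111101100
Gen 3 (rule 109): 111000011100111101
Gen 4 (rule 195): 011011101101011100
Gen 5 (rule 109): 011110111111110101
Gen 6 (rule 195): 101110011111110000
Gen 7 (rule 109): 111010010000010111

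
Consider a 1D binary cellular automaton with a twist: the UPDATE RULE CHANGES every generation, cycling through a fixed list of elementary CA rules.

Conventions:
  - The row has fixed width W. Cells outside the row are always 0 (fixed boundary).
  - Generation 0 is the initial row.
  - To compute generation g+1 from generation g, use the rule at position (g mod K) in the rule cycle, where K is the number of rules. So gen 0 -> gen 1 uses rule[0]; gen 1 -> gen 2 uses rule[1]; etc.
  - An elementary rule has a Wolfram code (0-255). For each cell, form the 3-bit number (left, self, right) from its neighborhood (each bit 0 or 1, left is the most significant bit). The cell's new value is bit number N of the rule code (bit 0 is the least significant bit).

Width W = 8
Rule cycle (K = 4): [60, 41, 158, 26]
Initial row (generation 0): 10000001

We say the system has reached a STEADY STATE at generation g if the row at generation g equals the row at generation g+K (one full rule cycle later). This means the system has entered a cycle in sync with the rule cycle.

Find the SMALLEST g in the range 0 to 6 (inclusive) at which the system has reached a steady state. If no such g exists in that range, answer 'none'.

Gen 0: 10000001
Gen 1 (rule 60): 11000001
Gen 2 (rule 41): 10011100
Gen 3 (rule 158): 11111010
Gen 4 (rule 26): 10000001
Gen 5 (rule 60): 11000001
Gen 6 (rule 41): 10011100
Gen 7 (rule 158): 11111010
Gen 8 (rule 26): 10000001
Gen 9 (rule 60): 11000001
Gen 10 (rule 41): 10011100

Answer: 0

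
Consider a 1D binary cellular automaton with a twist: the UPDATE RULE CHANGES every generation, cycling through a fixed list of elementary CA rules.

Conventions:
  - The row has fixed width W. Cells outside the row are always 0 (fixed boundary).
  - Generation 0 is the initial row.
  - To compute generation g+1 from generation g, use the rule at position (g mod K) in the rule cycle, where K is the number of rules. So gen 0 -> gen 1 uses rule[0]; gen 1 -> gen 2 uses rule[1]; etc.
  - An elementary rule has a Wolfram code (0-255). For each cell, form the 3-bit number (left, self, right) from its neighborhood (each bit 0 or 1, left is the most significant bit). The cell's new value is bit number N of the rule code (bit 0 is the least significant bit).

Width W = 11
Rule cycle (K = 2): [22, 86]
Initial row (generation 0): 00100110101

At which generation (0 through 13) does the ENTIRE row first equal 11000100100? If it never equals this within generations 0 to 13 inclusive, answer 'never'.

Gen 0: 00100110101
Gen 1 (rule 22): 01111000101
Gen 2 (rule 86): 10001101101
Gen 3 (rule 22): 11010000001
Gen 4 (rule 86): 01011000011
Gen 5 (rule 22): 11000100100
Gen 6 (rule 86): 01101111110
Gen 7 (rule 22): 10000000001
Gen 8 (rule 86): 11000000011
Gen 9 (rule 22): 00100000100
Gen 10 (rule 86): 01110001110
Gen 11 (rule 22): 10001010001
Gen 12 (rule 86): 11011011011
Gen 13 (rule 22): 00000000000

Answer: 5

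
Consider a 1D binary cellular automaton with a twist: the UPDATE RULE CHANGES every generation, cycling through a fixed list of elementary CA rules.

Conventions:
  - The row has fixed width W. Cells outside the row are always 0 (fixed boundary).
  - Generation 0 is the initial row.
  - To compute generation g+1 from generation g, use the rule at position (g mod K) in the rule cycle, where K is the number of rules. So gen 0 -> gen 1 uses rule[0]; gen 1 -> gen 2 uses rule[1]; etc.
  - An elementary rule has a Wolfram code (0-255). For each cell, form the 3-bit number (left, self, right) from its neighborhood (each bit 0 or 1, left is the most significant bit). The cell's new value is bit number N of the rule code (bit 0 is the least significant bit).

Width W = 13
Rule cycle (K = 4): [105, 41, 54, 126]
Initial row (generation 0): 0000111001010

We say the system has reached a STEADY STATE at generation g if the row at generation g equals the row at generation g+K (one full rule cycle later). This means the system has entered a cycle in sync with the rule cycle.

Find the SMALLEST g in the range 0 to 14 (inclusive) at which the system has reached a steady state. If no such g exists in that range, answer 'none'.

Gen 0: 0000111001010
Gen 1 (rule 105): 1110101000100
Gen 2 (rule 41): 1001010010001
Gen 3 (rule 54): 1111111111011
Gen 4 (rule 126): 1000000001111
Gen 5 (rule 105): 0011111101001
Gen 6 (rule 41): 1010000010000
Gen 7 (rule 54): 1111000111000
Gen 8 (rule 126): 1001101101100
Gen 9 (rule 105): 0001111111101
Gen 10 (rule 41): 1101000000010
Gen 11 (rule 54): 0011100000111
Gen 12 (rule 126): 0110110001101
Gen 13 (rule 105): 0111110101110
Gen 14 (rule 41): 0100001011000
Gen 15 (rule 54): 1110011100100
Gen 16 (rule 126): 1011110111110
Gen 17 (rule 105): 0110011100010
Gen 18 (rule 41): 0100010001000

Answer: none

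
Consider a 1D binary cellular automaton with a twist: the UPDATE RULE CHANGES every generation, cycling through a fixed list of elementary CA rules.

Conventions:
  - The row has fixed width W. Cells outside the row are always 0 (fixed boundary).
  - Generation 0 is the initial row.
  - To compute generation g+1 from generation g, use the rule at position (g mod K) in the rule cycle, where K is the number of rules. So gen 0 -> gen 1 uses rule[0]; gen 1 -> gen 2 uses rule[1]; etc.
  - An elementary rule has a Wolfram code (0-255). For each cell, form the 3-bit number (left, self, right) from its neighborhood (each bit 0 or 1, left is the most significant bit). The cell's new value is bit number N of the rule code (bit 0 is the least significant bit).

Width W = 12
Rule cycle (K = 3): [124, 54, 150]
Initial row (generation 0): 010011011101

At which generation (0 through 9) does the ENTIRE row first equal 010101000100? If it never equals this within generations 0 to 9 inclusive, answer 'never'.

Answer: 9

Derivation:
Gen 0: 010011011101
Gen 1 (rule 124): 011011110111
Gen 2 (rule 54): 100100001000
Gen 3 (rule 150): 111110011100
Gen 4 (rule 124): 100011010110
Gen 5 (rule 54): 110100111001
Gen 6 (rule 150): 000111010111
Gen 7 (rule 124): 000101111101
Gen 8 (rule 54): 001110000011
Gen 9 (rule 150): 010101000100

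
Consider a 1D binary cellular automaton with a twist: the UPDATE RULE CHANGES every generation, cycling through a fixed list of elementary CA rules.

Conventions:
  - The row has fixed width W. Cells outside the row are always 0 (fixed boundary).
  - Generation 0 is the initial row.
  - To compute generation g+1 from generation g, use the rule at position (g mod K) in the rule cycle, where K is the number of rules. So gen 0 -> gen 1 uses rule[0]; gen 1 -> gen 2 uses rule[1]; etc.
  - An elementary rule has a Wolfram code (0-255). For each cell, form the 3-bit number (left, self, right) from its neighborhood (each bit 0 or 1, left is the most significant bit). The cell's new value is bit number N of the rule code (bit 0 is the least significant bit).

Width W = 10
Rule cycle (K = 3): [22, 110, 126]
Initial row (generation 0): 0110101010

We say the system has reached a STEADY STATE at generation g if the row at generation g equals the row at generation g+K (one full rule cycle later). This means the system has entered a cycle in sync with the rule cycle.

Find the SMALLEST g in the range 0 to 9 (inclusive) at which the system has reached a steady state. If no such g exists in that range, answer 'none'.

Answer: none

Derivation:
Gen 0: 0110101010
Gen 1 (rule 22): 1000101011
Gen 2 (rule 110): 1001111111
Gen 3 (rule 126): 1111000001
Gen 4 (rule 22): 0000100011
Gen 5 (rule 110): 0001100111
Gen 6 (rule 126): 0011111101
Gen 7 (rule 22): 0100000001
Gen 8 (rule 110): 1100000011
Gen 9 (rule 126): 1110000111
Gen 10 (rule 22): 0001001000
Gen 11 (rule 110): 0011011000
Gen 12 (rule 126): 0111111100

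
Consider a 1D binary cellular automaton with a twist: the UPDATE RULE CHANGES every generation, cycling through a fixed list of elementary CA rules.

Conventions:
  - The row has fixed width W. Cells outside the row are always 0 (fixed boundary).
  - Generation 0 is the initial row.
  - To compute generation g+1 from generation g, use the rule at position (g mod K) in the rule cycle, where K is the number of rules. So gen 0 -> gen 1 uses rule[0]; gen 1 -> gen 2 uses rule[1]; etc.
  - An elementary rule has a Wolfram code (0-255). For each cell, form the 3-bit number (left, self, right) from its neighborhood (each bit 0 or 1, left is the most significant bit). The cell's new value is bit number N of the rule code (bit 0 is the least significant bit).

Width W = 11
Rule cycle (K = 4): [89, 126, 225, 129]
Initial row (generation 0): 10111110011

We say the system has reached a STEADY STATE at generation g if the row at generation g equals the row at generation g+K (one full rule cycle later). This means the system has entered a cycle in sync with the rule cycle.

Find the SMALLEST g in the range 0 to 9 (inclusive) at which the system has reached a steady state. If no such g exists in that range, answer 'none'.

Answer: none

Derivation:
Gen 0: 10111110011
Gen 1 (rule 89): 00100011011
Gen 2 (rule 126): 01110111111
Gen 3 (rule 225): 00111011111
Gen 4 (rule 129): 10010001110
Gen 5 (rule 89): 01001101011
Gen 6 (rule 126): 11111111111
Gen 7 (rule 225): 01111111111
Gen 8 (rule 129): 00111111110
Gen 9 (rule 89): 10100000011
Gen 10 (rule 126): 11110000111
Gen 11 (rule 225): 01110110011
Gen 12 (rule 129): 00100000000
Gen 13 (rule 89): 10011111111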